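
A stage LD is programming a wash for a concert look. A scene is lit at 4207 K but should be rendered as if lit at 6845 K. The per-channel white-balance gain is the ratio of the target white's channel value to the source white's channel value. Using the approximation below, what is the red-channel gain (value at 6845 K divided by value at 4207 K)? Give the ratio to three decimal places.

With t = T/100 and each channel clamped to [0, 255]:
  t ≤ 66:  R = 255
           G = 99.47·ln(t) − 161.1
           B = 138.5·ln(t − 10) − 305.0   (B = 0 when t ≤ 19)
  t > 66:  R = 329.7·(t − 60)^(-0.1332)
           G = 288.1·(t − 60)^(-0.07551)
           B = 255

0.973

At 4207 K (t = 42.07):
  R = 255 by definition for t ≤ 66.
At 6845 K (t = 68.45):
  R = 329.7·(68.45 − 60)^(-0.1332) = 329.7·8.45^(-0.1332) = 329.7·0.75256 = 248.120.
Gain = 248.120 / 255.000 = 0.9730 → 0.973.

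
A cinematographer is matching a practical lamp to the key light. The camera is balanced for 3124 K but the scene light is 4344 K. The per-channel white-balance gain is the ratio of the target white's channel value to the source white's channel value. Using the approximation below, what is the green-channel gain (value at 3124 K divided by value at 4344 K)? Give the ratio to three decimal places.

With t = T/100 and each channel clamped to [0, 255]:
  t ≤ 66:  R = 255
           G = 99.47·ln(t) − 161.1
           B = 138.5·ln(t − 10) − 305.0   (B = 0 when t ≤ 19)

At 4344 K (t = 43.44):
  G = 99.47·ln 43.44 − 161.1 = 99.47·3.7714 − 161.1 = 214.039.
At 3124 K (t = 31.24):
  G = 99.47·ln 31.24 − 161.1 = 99.47·3.4417 − 161.1 = 181.246.
Gain = 181.246 / 214.039 = 0.8468 → 0.847.

0.847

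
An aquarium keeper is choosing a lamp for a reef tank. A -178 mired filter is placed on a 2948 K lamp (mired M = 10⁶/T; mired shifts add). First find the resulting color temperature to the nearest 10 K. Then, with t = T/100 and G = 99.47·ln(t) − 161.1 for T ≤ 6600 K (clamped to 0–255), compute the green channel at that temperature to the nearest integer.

M_in = 10⁶/2948 = 339.21; M_out = 339.21 + (-178) = 161.21.
T_out = 10⁶/161.21 = 6203.0 K → 6200 K; t = 62.
G = 99.47·ln 62 − 161.1 = 99.47·4.1271 − 161.1 = 249.426.
Rounded: 249.

249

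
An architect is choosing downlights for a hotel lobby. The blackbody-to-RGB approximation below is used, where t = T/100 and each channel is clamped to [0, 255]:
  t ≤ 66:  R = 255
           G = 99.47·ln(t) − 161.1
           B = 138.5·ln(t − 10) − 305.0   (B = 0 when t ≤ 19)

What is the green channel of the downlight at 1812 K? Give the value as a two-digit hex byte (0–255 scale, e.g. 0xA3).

0x7F

t = 1812/100 = 18.12; the t ≤ 66 branch applies.
G = 99.47·ln 18.12 − 161.1 = 99.47·2.8970 − 161.1 = 127.066.
Rounded: 127; in hex, 0x7F.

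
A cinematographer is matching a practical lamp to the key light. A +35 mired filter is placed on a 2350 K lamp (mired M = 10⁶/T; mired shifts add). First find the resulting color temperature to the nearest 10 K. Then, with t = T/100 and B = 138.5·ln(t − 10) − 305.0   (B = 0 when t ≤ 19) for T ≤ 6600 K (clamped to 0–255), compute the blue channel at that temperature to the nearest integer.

36

M_in = 10⁶/2350 = 425.53; M_out = 425.53 + (+35) = 460.53.
T_out = 10⁶/460.53 = 2171.4 K → 2170 K; t = 21.7.
B = 138.5·ln(21.7 − 10) − 305.0 = 138.5·ln 11.7 − 305.0 = 138.5·2.4596 − 305.0 = 35.653.
Rounded: 36.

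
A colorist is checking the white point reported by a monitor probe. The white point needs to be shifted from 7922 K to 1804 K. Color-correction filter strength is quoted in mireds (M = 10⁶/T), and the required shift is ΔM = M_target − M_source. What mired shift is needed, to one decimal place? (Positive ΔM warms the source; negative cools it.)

+428.1 mireds

M_source = 10⁶/7922 = 126.231; M_target = 10⁶/1804 = 554.324.
ΔM = 554.324 − 126.231 = 428.093 → +428.1 mireds, a warming shift.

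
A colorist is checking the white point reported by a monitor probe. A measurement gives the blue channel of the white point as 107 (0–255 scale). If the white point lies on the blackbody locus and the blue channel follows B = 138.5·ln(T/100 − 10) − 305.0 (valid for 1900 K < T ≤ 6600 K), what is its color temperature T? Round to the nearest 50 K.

ln(t − 10) = (107 + 305.0) / 138.5 = 2.9747.
t − 10 = e^2.9747 = 19.584, so t = 29.584.
T = 100·t = 2958 K → 2950 K to the nearest 50 K.

2950 K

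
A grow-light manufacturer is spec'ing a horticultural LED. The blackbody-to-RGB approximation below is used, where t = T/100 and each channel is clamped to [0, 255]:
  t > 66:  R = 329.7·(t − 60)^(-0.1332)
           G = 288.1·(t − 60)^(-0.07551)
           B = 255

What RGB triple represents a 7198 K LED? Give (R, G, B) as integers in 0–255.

(237, 239, 255)

t = 7198/100 = 71.98; the t > 66 branch applies.
R = 329.7·(71.98 − 60)^(-0.1332) = 329.7·11.98^(-0.1332) = 329.7·0.71837 = 236.847.
G = 288.1·(71.98 − 60)^(-0.07551) = 288.1·11.98^(-0.07551) = 288.1·0.82902 = 238.841.
B = 255 by definition for t > 66.
Rounded: (237, 239, 255).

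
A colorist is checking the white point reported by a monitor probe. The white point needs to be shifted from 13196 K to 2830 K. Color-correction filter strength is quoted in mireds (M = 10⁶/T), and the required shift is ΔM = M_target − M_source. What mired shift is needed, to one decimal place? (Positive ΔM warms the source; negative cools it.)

M_source = 10⁶/13196 = 75.781; M_target = 10⁶/2830 = 353.357.
ΔM = 353.357 − 75.781 = 277.576 → +277.6 mireds, a warming shift.

+277.6 mireds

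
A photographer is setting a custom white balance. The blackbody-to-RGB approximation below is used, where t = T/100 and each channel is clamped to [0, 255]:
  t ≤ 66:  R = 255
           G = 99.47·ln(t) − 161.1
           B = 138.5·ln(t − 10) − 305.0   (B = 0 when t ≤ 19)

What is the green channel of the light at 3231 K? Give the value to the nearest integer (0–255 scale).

t = 3231/100 = 32.31; the t ≤ 66 branch applies.
G = 99.47·ln 32.31 − 161.1 = 99.47·3.4754 − 161.1 = 184.596.
Rounded: 185.

185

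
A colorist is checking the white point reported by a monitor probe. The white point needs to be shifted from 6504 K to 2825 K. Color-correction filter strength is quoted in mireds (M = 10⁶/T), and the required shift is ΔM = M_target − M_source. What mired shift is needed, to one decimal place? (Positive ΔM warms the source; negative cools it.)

M_source = 10⁶/6504 = 153.752; M_target = 10⁶/2825 = 353.982.
ΔM = 353.982 − 153.752 = 200.231 → +200.2 mireds, a warming shift.

+200.2 mireds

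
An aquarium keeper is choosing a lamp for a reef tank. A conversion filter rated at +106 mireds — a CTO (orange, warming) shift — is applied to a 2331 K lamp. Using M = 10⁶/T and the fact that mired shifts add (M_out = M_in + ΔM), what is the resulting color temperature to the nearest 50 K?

1850 K

M_in = 10⁶/2331 = 429.00 mireds.
M_out = 429.00 + (+106) = 535.00 mireds.
T_out = 10⁶/535.00 = 1869.2 K → 1850 K.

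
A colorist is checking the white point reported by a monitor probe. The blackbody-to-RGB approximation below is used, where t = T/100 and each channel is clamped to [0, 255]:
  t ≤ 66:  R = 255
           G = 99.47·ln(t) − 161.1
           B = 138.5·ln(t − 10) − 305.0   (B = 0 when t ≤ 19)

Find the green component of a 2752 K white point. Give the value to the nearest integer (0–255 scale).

169

t = 2752/100 = 27.52; the t ≤ 66 branch applies.
G = 99.47·ln 27.52 − 161.1 = 99.47·3.3149 − 161.1 = 168.634.
Rounded: 169.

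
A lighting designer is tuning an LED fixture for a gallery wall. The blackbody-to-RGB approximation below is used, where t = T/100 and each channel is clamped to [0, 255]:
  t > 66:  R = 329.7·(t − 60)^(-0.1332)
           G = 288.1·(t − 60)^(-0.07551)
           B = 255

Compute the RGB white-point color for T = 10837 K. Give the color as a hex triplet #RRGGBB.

t = 10837/100 = 108.37; the t > 66 branch applies.
R = 329.7·(108.37 − 60)^(-0.1332) = 329.7·48.37^(-0.1332) = 329.7·0.59651 = 196.668.
G = 288.1·(108.37 − 60)^(-0.07551) = 288.1·48.37^(-0.07551) = 288.1·0.74610 = 214.952.
B = 255 by definition for t > 66.
Rounded: (197, 215, 255).
In hex: #C5D7FF.

#C5D7FF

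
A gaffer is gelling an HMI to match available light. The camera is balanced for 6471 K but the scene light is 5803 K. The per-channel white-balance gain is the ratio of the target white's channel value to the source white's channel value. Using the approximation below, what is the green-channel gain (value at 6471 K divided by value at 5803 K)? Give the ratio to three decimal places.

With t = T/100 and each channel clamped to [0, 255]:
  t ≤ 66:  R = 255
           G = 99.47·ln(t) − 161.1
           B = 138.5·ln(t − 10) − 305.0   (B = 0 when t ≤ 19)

At 5803 K (t = 58.03):
  G = 99.47·ln 58.03 − 161.1 = 99.47·4.0610 − 161.1 = 242.844.
At 6471 K (t = 64.71):
  G = 99.47·ln 64.71 − 161.1 = 99.47·4.1699 − 161.1 = 253.682.
Gain = 253.682 / 242.844 = 1.0446 → 1.045.

1.045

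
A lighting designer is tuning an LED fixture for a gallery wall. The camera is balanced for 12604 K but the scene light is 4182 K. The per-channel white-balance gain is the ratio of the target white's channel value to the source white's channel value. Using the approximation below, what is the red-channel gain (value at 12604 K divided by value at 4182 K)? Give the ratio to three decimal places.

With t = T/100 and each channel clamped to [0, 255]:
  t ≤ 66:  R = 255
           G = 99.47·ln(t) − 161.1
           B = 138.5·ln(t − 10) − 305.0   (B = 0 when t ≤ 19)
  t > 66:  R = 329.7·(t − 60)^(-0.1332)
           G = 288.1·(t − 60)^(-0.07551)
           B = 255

0.740

At 4182 K (t = 41.82):
  R = 255 by definition for t ≤ 66.
At 12604 K (t = 126.04):
  R = 329.7·(126.04 − 60)^(-0.1332) = 329.7·66.04^(-0.1332) = 329.7·0.57227 = 188.678.
Gain = 188.678 / 255.000 = 0.7399 → 0.740.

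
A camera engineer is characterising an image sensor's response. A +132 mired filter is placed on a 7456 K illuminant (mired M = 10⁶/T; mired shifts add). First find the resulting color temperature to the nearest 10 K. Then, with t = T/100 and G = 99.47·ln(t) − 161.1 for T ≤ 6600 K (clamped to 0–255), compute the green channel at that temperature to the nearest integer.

200

M_in = 10⁶/7456 = 134.12; M_out = 134.12 + (+132) = 266.12.
T_out = 10⁶/266.12 = 3757.7 K → 3760 K; t = 37.6.
G = 99.47·ln 37.6 − 161.1 = 99.47·3.6270 − 161.1 = 199.678.
Rounded: 200.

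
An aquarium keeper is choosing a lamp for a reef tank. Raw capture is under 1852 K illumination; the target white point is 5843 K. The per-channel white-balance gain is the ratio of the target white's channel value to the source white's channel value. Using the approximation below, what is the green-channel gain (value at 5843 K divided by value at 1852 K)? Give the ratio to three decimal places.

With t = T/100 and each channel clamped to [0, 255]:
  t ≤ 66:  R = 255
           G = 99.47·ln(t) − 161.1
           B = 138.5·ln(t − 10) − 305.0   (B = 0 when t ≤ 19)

1.884

At 1852 K (t = 18.52):
  G = 99.47·ln 18.52 − 161.1 = 99.47·2.9189 − 161.1 = 129.238.
At 5843 K (t = 58.43):
  G = 99.47·ln 58.43 − 161.1 = 99.47·4.0678 − 161.1 = 243.527.
Gain = 243.527 / 129.238 = 1.8843 → 1.884.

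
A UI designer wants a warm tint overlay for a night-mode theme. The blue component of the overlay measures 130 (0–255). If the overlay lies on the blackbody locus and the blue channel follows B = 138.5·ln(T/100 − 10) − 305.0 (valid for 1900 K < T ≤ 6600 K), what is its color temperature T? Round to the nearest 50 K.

3300 K

ln(t − 10) = (130 + 305.0) / 138.5 = 3.1408.
t − 10 = e^3.1408 = 23.122, so t = 33.122.
T = 100·t = 3312 K → 3300 K to the nearest 50 K.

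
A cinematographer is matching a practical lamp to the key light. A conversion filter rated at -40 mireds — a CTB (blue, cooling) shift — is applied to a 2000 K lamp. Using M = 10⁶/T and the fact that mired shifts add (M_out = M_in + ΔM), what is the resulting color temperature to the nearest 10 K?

M_in = 10⁶/2000 = 500.00 mireds.
M_out = 500.00 + (-40) = 460.00 mireds.
T_out = 10⁶/460.00 = 2173.9 K → 2170 K.

2170 K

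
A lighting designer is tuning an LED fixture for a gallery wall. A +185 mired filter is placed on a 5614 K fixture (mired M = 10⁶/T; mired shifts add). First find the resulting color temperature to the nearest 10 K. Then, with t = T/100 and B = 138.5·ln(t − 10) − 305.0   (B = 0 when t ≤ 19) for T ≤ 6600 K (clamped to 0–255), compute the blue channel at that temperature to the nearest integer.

M_in = 10⁶/5614 = 178.13; M_out = 178.13 + (+185) = 363.13.
T_out = 10⁶/363.13 = 2753.9 K → 2750 K; t = 27.5.
B = 138.5·ln(27.5 − 10) − 305.0 = 138.5·ln 17.5 − 305.0 = 138.5·2.8622 − 305.0 = 91.415.
Rounded: 91.

91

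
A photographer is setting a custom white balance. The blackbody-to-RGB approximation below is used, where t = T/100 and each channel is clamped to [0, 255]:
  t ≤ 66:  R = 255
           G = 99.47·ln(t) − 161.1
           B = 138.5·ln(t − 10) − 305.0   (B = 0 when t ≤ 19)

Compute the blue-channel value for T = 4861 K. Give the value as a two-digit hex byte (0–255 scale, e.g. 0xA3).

t = 4861/100 = 48.61; the t ≤ 66 branch applies.
B = 138.5·ln(48.61 − 10) − 305.0 = 138.5·ln 38.61 − 305.0 = 138.5·3.6535 − 305.0 = 201.011.
Rounded: 201; in hex, 0xC9.

0xC9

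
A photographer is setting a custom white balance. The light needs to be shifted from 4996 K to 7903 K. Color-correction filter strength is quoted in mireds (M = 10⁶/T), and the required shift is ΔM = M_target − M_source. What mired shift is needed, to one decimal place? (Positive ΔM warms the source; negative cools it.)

-73.6 mireds

M_source = 10⁶/4996 = 200.160; M_target = 10⁶/7903 = 126.534.
ΔM = 126.534 − 200.160 = -73.626 → -73.6 mireds, a cooling shift.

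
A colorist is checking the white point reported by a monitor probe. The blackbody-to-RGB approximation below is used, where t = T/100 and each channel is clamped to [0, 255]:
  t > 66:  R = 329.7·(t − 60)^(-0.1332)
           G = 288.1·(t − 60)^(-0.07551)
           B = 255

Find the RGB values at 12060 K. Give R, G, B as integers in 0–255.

t = 12060/100 = 120.6; the t > 66 branch applies.
R = 329.7·(120.6 − 60)^(-0.1332) = 329.7·60.6^(-0.1332) = 329.7·0.57886 = 190.851.
G = 288.1·(120.6 − 60)^(-0.07551) = 288.1·60.6^(-0.07551) = 288.1·0.73351 = 211.324.
B = 255 by definition for t > 66.
Rounded: (191, 211, 255).

R=191, G=211, B=255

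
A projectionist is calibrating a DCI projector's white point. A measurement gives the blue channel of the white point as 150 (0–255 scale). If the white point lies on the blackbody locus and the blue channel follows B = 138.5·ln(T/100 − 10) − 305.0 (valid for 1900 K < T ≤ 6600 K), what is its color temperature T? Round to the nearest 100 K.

ln(t − 10) = (150 + 305.0) / 138.5 = 3.2852.
t − 10 = e^3.2852 = 26.714, so t = 36.714.
T = 100·t = 3671 K → 3700 K to the nearest 100 K.

3700 K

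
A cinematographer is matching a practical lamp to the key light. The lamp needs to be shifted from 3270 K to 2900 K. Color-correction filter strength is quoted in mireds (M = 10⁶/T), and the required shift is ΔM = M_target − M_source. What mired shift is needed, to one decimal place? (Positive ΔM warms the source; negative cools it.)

M_source = 10⁶/3270 = 305.810; M_target = 10⁶/2900 = 344.828.
ΔM = 344.828 − 305.810 = 39.017 → +39.0 mireds, a warming shift.

+39.0 mireds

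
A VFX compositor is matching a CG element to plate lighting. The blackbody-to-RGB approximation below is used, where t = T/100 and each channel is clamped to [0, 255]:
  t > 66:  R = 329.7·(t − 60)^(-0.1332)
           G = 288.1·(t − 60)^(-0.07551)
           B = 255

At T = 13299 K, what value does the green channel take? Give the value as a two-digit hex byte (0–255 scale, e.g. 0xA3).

t = 13299/100 = 132.99; the t > 66 branch applies.
G = 288.1·(132.99 − 60)^(-0.07551) = 288.1·72.99^(-0.07551) = 288.1·0.72328 = 208.376.
Rounded: 208; in hex, 0xD0.

0xD0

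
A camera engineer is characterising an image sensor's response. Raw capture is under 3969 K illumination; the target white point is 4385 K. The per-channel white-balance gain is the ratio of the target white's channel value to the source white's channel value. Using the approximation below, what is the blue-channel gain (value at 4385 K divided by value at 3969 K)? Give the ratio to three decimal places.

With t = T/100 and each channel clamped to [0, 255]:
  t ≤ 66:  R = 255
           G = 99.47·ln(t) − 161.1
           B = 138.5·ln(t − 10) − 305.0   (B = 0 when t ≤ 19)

At 3969 K (t = 39.69):
  B = 138.5·ln(39.69 − 10) − 305.0 = 138.5·ln 29.69 − 305.0 = 138.5·3.3908 − 305.0 = 164.627.
At 4385 K (t = 43.85):
  B = 138.5·ln(43.85 − 10) − 305.0 = 138.5·ln 33.85 − 305.0 = 138.5·3.5219 − 305.0 = 182.789.
Gain = 182.789 / 164.627 = 1.1103 → 1.110.

1.110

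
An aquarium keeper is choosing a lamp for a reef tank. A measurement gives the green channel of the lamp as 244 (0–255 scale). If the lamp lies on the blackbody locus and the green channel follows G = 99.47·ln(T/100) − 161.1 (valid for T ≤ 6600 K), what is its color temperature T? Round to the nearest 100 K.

5900 K

ln t = (244 + 161.1) / 99.47 = 4.0726.
t = e^4.0726 = 58.709.
T = 100·t = 5871 K → 5900 K to the nearest 100 K.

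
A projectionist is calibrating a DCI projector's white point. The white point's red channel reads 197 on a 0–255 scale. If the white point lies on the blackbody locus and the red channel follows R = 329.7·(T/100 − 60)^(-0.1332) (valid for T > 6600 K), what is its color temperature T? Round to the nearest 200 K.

(t − 60)^(-0.1332) = 197/329.7 = 0.59751.
t − 60 = 0.59751^(1/-0.1332) = 0.59751^(-7.508) = 47.761, so t = 107.761.
T = 100·t = 10776 K → 10800 K to the nearest 200 K.

10800 K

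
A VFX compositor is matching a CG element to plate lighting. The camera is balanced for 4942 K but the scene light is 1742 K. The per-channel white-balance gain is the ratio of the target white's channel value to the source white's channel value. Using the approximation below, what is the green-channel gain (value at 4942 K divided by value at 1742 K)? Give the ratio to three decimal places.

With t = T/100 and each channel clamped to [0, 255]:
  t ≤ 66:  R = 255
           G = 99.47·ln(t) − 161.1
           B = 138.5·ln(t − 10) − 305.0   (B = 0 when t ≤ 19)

1.842

At 1742 K (t = 17.42):
  G = 99.47·ln 17.42 − 161.1 = 99.47·2.8576 − 161.1 = 123.147.
At 4942 K (t = 49.42):
  G = 99.47·ln 49.42 − 161.1 = 99.47·3.9004 − 161.1 = 226.868.
Gain = 226.868 / 123.147 = 1.8423 → 1.842.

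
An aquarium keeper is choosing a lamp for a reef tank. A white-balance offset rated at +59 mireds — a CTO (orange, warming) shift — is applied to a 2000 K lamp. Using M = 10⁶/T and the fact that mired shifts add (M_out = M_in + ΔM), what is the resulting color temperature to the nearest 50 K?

1800 K

M_in = 10⁶/2000 = 500.00 mireds.
M_out = 500.00 + (+59) = 559.00 mireds.
T_out = 10⁶/559.00 = 1788.9 K → 1800 K.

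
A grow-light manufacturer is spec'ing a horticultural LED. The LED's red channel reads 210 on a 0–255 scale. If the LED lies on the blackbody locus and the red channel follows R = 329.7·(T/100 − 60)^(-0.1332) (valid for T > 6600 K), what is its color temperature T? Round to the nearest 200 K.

(t − 60)^(-0.1332) = 210/329.7 = 0.63694.
t − 60 = 0.63694^(1/-0.1332) = 0.63694^(-7.508) = 29.561, so t = 89.561.
T = 100·t = 8956 K → 9000 K to the nearest 200 K.

9000 K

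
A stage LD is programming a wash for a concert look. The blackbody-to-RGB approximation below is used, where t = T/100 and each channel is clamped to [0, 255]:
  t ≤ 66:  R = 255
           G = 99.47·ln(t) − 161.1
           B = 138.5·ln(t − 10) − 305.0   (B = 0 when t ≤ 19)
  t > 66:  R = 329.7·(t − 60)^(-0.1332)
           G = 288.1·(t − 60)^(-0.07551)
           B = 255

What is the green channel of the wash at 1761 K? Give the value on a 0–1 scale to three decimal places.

0.487

t = 1761/100 = 17.61; the t ≤ 66 branch applies.
G = 99.47·ln 17.61 − 161.1 = 99.47·2.8685 − 161.1 = 124.226.
On a 0–1 scale: 124.226/255 = 0.4872 → 0.487.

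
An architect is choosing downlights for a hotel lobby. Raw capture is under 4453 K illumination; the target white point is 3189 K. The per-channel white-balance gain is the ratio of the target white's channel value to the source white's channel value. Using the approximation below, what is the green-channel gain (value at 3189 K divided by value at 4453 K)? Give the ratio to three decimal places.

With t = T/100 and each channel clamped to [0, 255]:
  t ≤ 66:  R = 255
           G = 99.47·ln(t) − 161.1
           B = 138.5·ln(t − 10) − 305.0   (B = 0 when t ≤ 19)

0.847

At 4453 K (t = 44.53):
  G = 99.47·ln 44.53 − 161.1 = 99.47·3.7962 − 161.1 = 216.504.
At 3189 K (t = 31.89):
  G = 99.47·ln 31.89 − 161.1 = 99.47·3.4623 − 161.1 = 183.294.
Gain = 183.294 / 216.504 = 0.8466 → 0.847.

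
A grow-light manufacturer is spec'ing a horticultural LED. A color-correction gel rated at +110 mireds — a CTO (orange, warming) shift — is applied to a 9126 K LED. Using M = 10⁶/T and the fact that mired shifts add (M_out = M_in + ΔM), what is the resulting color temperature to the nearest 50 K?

M_in = 10⁶/9126 = 109.58 mireds.
M_out = 109.58 + (+110) = 219.58 mireds.
T_out = 10⁶/219.58 = 4554.2 K → 4550 K.

4550 K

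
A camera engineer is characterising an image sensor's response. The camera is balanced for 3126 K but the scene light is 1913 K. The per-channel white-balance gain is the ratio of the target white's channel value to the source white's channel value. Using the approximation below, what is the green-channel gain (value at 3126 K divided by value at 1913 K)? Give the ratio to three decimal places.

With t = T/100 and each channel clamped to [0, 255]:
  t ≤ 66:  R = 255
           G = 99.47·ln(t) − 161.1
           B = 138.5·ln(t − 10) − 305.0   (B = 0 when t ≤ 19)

1.369

At 1913 K (t = 19.13):
  G = 99.47·ln 19.13 − 161.1 = 99.47·2.9513 − 161.1 = 132.462.
At 3126 K (t = 31.26):
  G = 99.47·ln 31.26 − 161.1 = 99.47·3.4423 − 161.1 = 181.309.
Gain = 181.309 / 132.462 = 1.3688 → 1.369.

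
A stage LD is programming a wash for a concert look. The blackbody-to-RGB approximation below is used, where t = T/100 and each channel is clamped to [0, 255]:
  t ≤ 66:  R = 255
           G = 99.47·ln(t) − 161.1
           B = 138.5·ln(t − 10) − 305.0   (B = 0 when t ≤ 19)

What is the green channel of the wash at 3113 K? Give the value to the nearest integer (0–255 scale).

t = 3113/100 = 31.13; the t ≤ 66 branch applies.
G = 99.47·ln 31.13 − 161.1 = 99.47·3.4382 − 161.1 = 180.895.
Rounded: 181.

181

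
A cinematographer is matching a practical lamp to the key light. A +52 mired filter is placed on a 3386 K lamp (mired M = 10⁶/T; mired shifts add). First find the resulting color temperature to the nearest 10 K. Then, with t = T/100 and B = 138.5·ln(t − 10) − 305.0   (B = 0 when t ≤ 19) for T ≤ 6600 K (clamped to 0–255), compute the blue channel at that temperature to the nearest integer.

M_in = 10⁶/3386 = 295.33; M_out = 295.33 + (+52) = 347.33.
T_out = 10⁶/347.33 = 2879.1 K → 2880 K; t = 28.8.
B = 138.5·ln(28.8 − 10) − 305.0 = 138.5·ln 18.8 − 305.0 = 138.5·2.9339 − 305.0 = 101.339.
Rounded: 101.

101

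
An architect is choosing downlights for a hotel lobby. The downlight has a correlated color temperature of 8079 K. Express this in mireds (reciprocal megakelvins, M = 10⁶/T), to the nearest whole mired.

M = 10⁶ / 8079 = 123.778 → 124 mireds.

124 mireds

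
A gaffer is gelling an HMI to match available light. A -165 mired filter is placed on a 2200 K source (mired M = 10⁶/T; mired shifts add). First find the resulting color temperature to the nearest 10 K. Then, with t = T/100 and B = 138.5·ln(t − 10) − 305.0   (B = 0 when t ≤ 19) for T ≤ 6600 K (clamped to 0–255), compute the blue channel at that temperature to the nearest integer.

M_in = 10⁶/2200 = 454.55; M_out = 454.55 + (-165) = 289.55.
T_out = 10⁶/289.55 = 3453.7 K → 3450 K; t = 34.5.
B = 138.5·ln(34.5 − 10) − 305.0 = 138.5·ln 24.5 − 305.0 = 138.5·3.1987 − 305.0 = 138.016.
Rounded: 138.

138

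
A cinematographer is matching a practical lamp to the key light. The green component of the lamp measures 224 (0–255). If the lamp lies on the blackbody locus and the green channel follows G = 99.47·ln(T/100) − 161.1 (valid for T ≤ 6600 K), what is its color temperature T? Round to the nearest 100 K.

ln t = (224 + 161.1) / 99.47 = 3.8715.
t = e^3.8715 = 48.015.
T = 100·t = 4802 K → 4800 K to the nearest 100 K.

4800 K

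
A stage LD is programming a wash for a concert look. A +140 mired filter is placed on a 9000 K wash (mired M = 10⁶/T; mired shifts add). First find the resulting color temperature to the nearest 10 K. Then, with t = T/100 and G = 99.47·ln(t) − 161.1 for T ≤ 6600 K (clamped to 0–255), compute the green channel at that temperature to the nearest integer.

205

M_in = 10⁶/9000 = 111.11; M_out = 111.11 + (+140) = 251.11.
T_out = 10⁶/251.11 = 3982.3 K → 3980 K; t = 39.8.
G = 99.47·ln 39.8 − 161.1 = 99.47·3.6839 − 161.1 = 205.334.
Rounded: 205.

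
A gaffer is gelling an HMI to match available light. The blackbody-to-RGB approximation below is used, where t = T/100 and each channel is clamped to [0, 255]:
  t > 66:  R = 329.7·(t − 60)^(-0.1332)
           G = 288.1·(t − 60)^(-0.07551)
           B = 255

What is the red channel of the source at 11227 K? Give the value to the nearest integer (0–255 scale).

195

t = 11227/100 = 112.27; the t > 66 branch applies.
R = 329.7·(112.27 − 60)^(-0.1332) = 329.7·52.27^(-0.1332) = 329.7·0.59038 = 194.647.
Rounded: 195.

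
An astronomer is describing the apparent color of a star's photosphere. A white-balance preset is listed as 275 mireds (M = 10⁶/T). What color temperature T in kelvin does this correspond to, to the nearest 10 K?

T = 10⁶ / 275 = 3636.36 K → 3640 K.

3640 K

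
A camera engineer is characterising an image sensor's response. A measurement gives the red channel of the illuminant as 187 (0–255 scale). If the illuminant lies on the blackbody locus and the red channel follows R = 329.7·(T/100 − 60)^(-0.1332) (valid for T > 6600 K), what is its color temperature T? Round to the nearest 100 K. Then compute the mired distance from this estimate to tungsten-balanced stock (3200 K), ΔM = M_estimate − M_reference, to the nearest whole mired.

(t − 60)^(-0.1332) = 187/329.7 = 0.56718.
t − 60 = 0.56718^(1/-0.1332) = 0.56718^(-7.508) = 70.620, so t = 130.620.
T = 100·t = 13062 K → 13100 K to the nearest 100 K.
M_estimate = 10⁶/13100 = 76.34; M_reference = 10⁶/3200 = 312.50.
ΔM = 76.34 − 312.50 = -236.16 → -236 mireds.

-236 mireds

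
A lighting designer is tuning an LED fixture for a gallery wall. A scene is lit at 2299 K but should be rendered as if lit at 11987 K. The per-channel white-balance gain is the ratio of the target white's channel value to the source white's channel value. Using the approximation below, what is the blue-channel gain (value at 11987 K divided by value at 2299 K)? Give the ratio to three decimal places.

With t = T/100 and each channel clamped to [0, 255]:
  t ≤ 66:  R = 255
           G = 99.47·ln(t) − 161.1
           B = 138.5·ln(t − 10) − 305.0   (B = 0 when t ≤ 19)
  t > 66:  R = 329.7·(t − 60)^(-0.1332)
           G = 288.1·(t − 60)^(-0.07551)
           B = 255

5.086

At 2299 K (t = 22.99):
  B = 138.5·ln(22.99 − 10) − 305.0 = 138.5·ln 12.99 − 305.0 = 138.5·2.5642 − 305.0 = 50.139.
At 11987 K (t = 119.87):
  B = 255 by definition for t > 66.
Gain = 255.000 / 50.139 = 5.0859 → 5.086.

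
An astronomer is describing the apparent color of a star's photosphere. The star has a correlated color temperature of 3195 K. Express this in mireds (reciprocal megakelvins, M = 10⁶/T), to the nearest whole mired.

313 mireds

M = 10⁶ / 3195 = 312.989 → 313 mireds.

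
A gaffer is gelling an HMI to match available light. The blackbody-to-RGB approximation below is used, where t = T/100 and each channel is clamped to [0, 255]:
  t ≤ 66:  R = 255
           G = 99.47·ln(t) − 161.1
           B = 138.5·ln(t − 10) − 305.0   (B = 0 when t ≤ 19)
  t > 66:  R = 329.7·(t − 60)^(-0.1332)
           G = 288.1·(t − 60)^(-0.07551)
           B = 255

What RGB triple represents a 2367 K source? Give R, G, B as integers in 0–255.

t = 2367/100 = 23.67; the t ≤ 66 branch applies.
R = 255 by definition for t ≤ 66.
G = 99.47·ln 23.67 − 161.1 = 99.47·3.1642 − 161.1 = 153.644.
B = 138.5·ln(23.67 − 10) − 305.0 = 138.5·ln 13.67 − 305.0 = 138.5·2.6152 − 305.0 = 57.206.
Rounded: (255, 154, 57).

R=255, G=154, B=57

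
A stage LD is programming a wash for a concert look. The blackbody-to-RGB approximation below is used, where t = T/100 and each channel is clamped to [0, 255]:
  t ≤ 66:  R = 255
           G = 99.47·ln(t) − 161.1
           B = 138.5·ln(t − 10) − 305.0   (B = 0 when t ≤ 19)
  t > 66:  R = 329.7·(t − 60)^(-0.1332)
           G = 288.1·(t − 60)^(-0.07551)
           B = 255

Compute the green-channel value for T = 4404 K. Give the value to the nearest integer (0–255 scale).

t = 4404/100 = 44.04; the t ≤ 66 branch applies.
G = 99.47·ln 44.04 − 161.1 = 99.47·3.7851 − 161.1 = 215.404.
Rounded: 215.

215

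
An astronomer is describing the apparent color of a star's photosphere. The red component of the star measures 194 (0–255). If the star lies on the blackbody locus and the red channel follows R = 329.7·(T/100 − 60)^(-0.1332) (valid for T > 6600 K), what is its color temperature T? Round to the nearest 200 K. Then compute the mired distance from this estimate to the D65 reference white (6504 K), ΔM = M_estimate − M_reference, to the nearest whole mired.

(t − 60)^(-0.1332) = 194/329.7 = 0.58841.
t − 60 = 0.58841^(1/-0.1332) = 0.58841^(-7.508) = 53.593, so t = 113.593.
T = 100·t = 11359 K → 11400 K to the nearest 200 K.
M_estimate = 10⁶/11400 = 87.72; M_reference = 10⁶/6504 = 153.75.
ΔM = 87.72 − 153.75 = -66.03 → -66 mireds.

-66 mireds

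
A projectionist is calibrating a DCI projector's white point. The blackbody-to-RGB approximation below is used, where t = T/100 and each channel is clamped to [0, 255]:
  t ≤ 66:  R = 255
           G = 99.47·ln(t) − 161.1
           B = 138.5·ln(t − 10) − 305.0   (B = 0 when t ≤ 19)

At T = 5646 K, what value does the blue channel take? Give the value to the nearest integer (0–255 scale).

227

t = 5646/100 = 56.46; the t ≤ 66 branch applies.
B = 138.5·ln(56.46 − 10) − 305.0 = 138.5·ln 46.46 − 305.0 = 138.5·3.8386 − 305.0 = 226.645.
Rounded: 227.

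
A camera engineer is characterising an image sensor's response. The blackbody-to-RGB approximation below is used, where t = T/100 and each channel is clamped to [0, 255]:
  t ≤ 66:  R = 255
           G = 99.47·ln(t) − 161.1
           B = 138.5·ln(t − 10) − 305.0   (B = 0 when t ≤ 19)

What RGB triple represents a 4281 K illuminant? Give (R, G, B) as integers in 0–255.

t = 4281/100 = 42.81; the t ≤ 66 branch applies.
R = 255 by definition for t ≤ 66.
G = 99.47·ln 42.81 − 161.1 = 99.47·3.7568 − 161.1 = 212.586.
B = 138.5·ln(42.81 − 10) − 305.0 = 138.5·ln 32.81 − 305.0 = 138.5·3.4907 − 305.0 = 178.467.
Rounded: (255, 213, 178).

(255, 213, 178)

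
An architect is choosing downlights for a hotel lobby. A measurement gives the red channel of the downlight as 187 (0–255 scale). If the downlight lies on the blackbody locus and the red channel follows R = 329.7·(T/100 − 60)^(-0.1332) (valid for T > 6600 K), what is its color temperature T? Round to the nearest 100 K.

13100 K

(t − 60)^(-0.1332) = 187/329.7 = 0.56718.
t − 60 = 0.56718^(1/-0.1332) = 0.56718^(-7.508) = 70.620, so t = 130.620.
T = 100·t = 13062 K → 13100 K to the nearest 100 K.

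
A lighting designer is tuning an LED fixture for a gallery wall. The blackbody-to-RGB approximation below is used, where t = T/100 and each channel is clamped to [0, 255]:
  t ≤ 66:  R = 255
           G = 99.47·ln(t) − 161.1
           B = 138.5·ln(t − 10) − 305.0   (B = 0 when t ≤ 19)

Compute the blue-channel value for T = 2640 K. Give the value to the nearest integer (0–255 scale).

82

t = 2640/100 = 26.4; the t ≤ 66 branch applies.
B = 138.5·ln(26.4 − 10) − 305.0 = 138.5·ln 16.4 − 305.0 = 138.5·2.7973 − 305.0 = 82.423.
Rounded: 82.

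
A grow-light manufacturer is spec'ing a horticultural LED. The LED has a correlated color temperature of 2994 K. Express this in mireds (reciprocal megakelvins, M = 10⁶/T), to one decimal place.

334.0 mireds

M = 10⁶ / 2994 = 334.001 → 334.0 mireds.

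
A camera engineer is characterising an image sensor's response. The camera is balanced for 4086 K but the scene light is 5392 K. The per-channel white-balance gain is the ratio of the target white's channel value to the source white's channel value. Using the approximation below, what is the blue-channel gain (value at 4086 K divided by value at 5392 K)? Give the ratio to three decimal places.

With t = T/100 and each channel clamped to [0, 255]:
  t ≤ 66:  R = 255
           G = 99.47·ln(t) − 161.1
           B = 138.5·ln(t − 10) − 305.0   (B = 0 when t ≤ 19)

0.777

At 5392 K (t = 53.92):
  B = 138.5·ln(53.92 − 10) − 305.0 = 138.5·ln 43.92 − 305.0 = 138.5·3.7824 − 305.0 = 218.858.
At 4086 K (t = 40.86):
  B = 138.5·ln(40.86 − 10) − 305.0 = 138.5·ln 30.86 − 305.0 = 138.5·3.4295 − 305.0 = 169.980.
Gain = 169.980 / 218.858 = 0.7767 → 0.777.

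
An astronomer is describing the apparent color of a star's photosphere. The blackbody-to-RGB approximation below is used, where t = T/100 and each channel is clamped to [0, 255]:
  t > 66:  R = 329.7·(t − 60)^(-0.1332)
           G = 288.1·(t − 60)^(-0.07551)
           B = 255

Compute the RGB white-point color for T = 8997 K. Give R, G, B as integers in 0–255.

t = 8997/100 = 89.97; the t > 66 branch applies.
R = 329.7·(89.97 − 60)^(-0.1332) = 329.7·29.97^(-0.1332) = 329.7·0.63578 = 209.616.
G = 288.1·(89.97 − 60)^(-0.07551) = 288.1·29.97^(-0.07551) = 288.1·0.77356 = 222.863.
B = 255 by definition for t > 66.
Rounded: (210, 223, 255).

R=210, G=223, B=255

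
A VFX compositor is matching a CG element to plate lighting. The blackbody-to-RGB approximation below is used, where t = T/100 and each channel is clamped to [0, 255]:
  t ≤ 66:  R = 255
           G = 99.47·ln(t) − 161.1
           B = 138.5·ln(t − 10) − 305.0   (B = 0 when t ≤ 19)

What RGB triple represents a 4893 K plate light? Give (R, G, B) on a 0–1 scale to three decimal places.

(1.000, 0.886, 0.793)

t = 4893/100 = 48.93; the t ≤ 66 branch applies.
R = 255 by definition for t ≤ 66.
G = 99.47·ln 48.93 − 161.1 = 99.47·3.8904 − 161.1 = 225.877.
B = 138.5·ln(48.93 − 10) − 305.0 = 138.5·ln 38.93 − 305.0 = 138.5·3.6618 − 305.0 = 202.154.
Dividing each by 255: (1.0000, 0.8858, 0.7928) → (1.000, 0.886, 0.793).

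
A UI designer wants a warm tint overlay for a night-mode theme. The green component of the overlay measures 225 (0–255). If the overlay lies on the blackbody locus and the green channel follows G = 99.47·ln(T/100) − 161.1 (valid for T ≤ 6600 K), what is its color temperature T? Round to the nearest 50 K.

ln t = (225 + 161.1) / 99.47 = 3.8816.
t = e^3.8816 = 48.500.
T = 100·t = 4850 K → 4850 K to the nearest 50 K.

4850 K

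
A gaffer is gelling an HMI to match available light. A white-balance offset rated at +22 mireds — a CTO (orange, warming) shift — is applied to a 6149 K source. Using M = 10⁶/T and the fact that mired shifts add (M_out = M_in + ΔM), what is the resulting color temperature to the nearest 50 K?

M_in = 10⁶/6149 = 162.63 mireds.
M_out = 162.63 + (+22) = 184.63 mireds.
T_out = 10⁶/184.63 = 5416.3 K → 5400 K.

5400 K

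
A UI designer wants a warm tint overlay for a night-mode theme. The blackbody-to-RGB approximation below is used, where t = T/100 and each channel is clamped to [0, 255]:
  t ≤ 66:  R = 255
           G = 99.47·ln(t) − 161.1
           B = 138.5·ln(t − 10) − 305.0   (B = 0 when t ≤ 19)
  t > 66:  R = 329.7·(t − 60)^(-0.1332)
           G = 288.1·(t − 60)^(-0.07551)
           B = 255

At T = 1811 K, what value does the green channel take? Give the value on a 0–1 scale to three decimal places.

0.498

t = 1811/100 = 18.11; the t ≤ 66 branch applies.
G = 99.47·ln 18.11 − 161.1 = 99.47·2.8965 − 161.1 = 127.011.
On a 0–1 scale: 127.011/255 = 0.4981 → 0.498.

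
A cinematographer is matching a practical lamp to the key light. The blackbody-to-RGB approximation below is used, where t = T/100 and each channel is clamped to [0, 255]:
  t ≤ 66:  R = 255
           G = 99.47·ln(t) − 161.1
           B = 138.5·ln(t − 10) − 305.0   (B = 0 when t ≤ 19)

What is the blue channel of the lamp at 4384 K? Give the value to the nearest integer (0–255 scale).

t = 4384/100 = 43.84; the t ≤ 66 branch applies.
B = 138.5·ln(43.84 − 10) − 305.0 = 138.5·ln 33.84 − 305.0 = 138.5·3.5216 − 305.0 = 182.748.
Rounded: 183.

183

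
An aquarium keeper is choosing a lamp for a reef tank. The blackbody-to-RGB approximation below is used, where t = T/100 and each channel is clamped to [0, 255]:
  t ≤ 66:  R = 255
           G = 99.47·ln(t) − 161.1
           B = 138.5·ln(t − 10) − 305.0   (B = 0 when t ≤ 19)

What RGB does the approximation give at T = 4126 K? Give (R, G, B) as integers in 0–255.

(255, 209, 172)

t = 4126/100 = 41.26; the t ≤ 66 branch applies.
R = 255 by definition for t ≤ 66.
G = 99.47·ln 41.26 − 161.1 = 99.47·3.7199 − 161.1 = 208.918.
B = 138.5·ln(41.26 − 10) − 305.0 = 138.5·ln 31.26 − 305.0 = 138.5·3.4423 − 305.0 = 171.764.
Rounded: (255, 209, 172).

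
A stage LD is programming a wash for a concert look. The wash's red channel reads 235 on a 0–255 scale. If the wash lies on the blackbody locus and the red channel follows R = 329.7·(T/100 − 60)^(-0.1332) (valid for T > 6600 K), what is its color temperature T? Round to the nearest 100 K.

7300 K

(t − 60)^(-0.1332) = 235/329.7 = 0.71277.
t − 60 = 0.71277^(1/-0.1332) = 0.71277^(-7.508) = 12.705, so t = 72.705.
T = 100·t = 7271 K → 7300 K to the nearest 100 K.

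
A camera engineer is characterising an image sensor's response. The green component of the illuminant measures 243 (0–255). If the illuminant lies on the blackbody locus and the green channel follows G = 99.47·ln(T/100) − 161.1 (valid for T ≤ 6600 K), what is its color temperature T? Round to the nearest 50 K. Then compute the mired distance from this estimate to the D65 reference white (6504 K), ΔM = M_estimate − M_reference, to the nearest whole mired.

+19 mireds

ln t = (243 + 161.1) / 99.47 = 4.0625.
t = e^4.0625 = 58.121.
T = 100·t = 5812 K → 5800 K to the nearest 50 K.
M_estimate = 10⁶/5800 = 172.41; M_reference = 10⁶/6504 = 153.75.
ΔM = 172.41 − 153.75 = 18.66 → +19 mireds.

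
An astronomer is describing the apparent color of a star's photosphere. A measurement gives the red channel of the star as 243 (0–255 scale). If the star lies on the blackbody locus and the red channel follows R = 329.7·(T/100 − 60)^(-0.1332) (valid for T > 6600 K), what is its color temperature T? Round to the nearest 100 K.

(t − 60)^(-0.1332) = 243/329.7 = 0.73703.
t − 60 = 0.73703^(1/-0.1332) = 0.73703^(-7.508) = 9.882, so t = 69.882.
T = 100·t = 6988 K → 7000 K to the nearest 100 K.

7000 K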